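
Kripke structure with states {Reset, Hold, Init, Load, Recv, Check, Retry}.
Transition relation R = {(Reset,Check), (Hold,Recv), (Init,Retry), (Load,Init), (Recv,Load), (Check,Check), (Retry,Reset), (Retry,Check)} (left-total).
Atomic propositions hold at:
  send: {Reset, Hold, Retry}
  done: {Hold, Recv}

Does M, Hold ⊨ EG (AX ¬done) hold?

No

Sat(¬done) = {Reset, Init, Load, Check, Retry}
Sat(AX ¬done) = {s : every successor in {Reset, Init, Load, Check, Retry}} = {Reset, Init, Load, Recv, Check, Retry}
EG (AX ¬done): greatest fixpoint, start Z0 = {Reset, Init, Load, Recv, Check, Retry}, keep only states in Sat with some successor in Z. Already a fixed point.
Sat(EG (AX ¬done)) = {Reset, Init, Load, Recv, Check, Retry}
Hold ∉ Sat(EG (AX ¬done)) = {Reset, Init, Load, Recv, Check, Retry}, so the formula does not hold at Hold.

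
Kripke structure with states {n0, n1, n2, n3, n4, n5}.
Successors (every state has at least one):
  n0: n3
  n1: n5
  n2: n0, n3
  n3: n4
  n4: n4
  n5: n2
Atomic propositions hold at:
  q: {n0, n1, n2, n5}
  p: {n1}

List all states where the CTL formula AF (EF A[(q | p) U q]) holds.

Sat(q | p) = {n0, n1, n2, n5}
A[(q | p) U q]: least fixpoint, start Z0 = Sat(q) = {n0, n1, n2, n5}, add states in Sat(q | p) with every successor in Z. Already a fixed point.
Sat(A[(q | p) U q]) = {n0, n1, n2, n5}
EF A[(q | p) U q]: least fixpoint, start Z0 = {n0, n1, n2, n5}, add states with some successor in Z. Already a fixed point.
Sat(EF A[(q | p) U q]) = {n0, n1, n2, n5}
AF (EF A[(q | p) U q]): least fixpoint, start Z0 = {n0, n1, n2, n5}, add states with every successor in Z. Already a fixed point.
Sat(AF (EF A[(q | p) U q])) = {n0, n1, n2, n5}

{n0, n1, n2, n5}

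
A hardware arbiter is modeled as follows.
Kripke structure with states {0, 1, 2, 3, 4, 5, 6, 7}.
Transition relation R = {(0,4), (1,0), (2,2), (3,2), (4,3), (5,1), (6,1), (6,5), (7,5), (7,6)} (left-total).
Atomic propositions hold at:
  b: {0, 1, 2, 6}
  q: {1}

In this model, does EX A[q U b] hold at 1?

A[q U b]: least fixpoint, start Z0 = Sat(b) = {0, 1, 2, 6}, add states in Sat(q) with every successor in Z. Already a fixed point.
Sat(A[q U b]) = {0, 1, 2, 6}
Sat(EX A[q U b]) = {s : some successor in {0, 1, 2, 6}} = {1, 2, 3, 5, 6, 7}
1 ∈ Sat(EX A[q U b]) = {1, 2, 3, 5, 6, 7}, so the formula holds at 1.

Yes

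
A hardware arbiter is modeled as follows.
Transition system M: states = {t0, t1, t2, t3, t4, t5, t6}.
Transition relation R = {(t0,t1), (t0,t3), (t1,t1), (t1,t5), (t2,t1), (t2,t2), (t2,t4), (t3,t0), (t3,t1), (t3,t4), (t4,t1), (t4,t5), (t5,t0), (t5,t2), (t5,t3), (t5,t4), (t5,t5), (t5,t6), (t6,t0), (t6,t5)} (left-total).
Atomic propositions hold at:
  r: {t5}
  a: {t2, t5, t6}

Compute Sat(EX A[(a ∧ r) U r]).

{t1, t4, t5, t6}

Sat(a ∧ r) = {t5}
A[(a ∧ r) U r]: least fixpoint, start Z0 = Sat(r) = {t5}, add states in Sat(a ∧ r) with every successor in Z. Already a fixed point.
Sat(A[(a ∧ r) U r]) = {t5}
Sat(EX A[(a ∧ r) U r]) = {s : some successor in {t5}} = {t1, t4, t5, t6}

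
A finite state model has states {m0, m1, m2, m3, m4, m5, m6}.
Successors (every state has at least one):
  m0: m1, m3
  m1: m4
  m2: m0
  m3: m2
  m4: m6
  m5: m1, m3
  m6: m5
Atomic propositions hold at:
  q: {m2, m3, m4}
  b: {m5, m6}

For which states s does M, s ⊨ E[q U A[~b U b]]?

{m1, m4, m5, m6}

Sat(~b) = {m0, m1, m2, m3, m4}
A[~b U b]: least fixpoint, start Z0 = Sat(b) = {m5, m6}, add states in Sat(~b) with every successor in Z. Z1 = {m4, m5, m6}; Z2 = {m1, m4, m5, m6}; fixed.
Sat(A[~b U b]) = {m1, m4, m5, m6}
E[q U A[~b U b]]: least fixpoint, start Z0 = Sat(A[~b U b]) = {m1, m4, m5, m6}, add states in Sat(q) with some successor in Z. Already a fixed point.
Sat(E[q U A[~b U b]]) = {m1, m4, m5, m6}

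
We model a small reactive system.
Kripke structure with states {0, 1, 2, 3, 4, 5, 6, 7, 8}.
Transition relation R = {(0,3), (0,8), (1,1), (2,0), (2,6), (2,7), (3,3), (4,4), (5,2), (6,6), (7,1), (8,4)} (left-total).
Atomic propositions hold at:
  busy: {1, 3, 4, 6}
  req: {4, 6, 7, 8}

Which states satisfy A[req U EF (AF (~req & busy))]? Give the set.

{0, 1, 2, 3, 5, 7}

Sat(~req) = {0, 1, 2, 3, 5}
Sat(~req & busy) = {1, 3}
AF (~req & busy): least fixpoint, start Z0 = {1, 3}, add states with every successor in Z. Z1 = {1, 3, 7}; fixed.
Sat(AF (~req & busy)) = {1, 3, 7}
EF (AF (~req & busy)): least fixpoint, start Z0 = {1, 3, 7}, add states with some successor in Z. Z1 = {0, 1, 2, 3, 7}; Z2 = {0, 1, 2, 3, 5, 7}; fixed.
Sat(EF (AF (~req & busy))) = {0, 1, 2, 3, 5, 7}
A[req U EF (AF (~req & busy))]: least fixpoint, start Z0 = Sat(EF (AF (~req & busy))) = {0, 1, 2, 3, 5, 7}, add states in Sat(req) with every successor in Z. Already a fixed point.
Sat(A[req U EF (AF (~req & busy))]) = {0, 1, 2, 3, 5, 7}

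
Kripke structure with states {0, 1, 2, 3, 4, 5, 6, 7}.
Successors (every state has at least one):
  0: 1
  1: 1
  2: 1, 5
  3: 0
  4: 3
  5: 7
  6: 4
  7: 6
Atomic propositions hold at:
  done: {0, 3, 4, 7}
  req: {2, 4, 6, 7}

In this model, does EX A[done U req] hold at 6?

A[done U req]: least fixpoint, start Z0 = Sat(req) = {2, 4, 6, 7}, add states in Sat(done) with every successor in Z. Already a fixed point.
Sat(A[done U req]) = {2, 4, 6, 7}
Sat(EX A[done U req]) = {s : some successor in {2, 4, 6, 7}} = {5, 6, 7}
6 ∈ Sat(EX A[done U req]) = {5, 6, 7}, so the formula holds at 6.

Yes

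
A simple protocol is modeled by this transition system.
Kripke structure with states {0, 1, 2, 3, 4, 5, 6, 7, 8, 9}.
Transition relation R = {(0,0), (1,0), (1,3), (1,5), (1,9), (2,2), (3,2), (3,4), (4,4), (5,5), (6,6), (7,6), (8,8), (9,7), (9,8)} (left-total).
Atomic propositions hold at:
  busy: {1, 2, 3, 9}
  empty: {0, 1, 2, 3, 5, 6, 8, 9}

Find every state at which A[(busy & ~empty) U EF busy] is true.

Sat(~empty) = {4, 7}
Sat(busy & ~empty) = ∅
EF busy: least fixpoint, start Z0 = {1, 2, 3, 9}, add states with some successor in Z. Already a fixed point.
Sat(EF busy) = {1, 2, 3, 9}
A[(busy & ~empty) U EF busy]: least fixpoint, start Z0 = Sat(EF busy) = {1, 2, 3, 9}, add states in Sat(busy & ~empty) with every successor in Z. Already a fixed point.
Sat(A[(busy & ~empty) U EF busy]) = {1, 2, 3, 9}

{1, 2, 3, 9}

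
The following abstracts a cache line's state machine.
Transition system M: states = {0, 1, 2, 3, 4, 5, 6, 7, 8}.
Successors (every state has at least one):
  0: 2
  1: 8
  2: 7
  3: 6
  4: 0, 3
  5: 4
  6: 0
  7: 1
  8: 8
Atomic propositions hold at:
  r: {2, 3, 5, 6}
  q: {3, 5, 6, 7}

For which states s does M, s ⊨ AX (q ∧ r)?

Sat(q ∧ r) = {3, 5, 6}
Sat(AX (q ∧ r)) = {s : every successor in {3, 5, 6}} = {3}

{3}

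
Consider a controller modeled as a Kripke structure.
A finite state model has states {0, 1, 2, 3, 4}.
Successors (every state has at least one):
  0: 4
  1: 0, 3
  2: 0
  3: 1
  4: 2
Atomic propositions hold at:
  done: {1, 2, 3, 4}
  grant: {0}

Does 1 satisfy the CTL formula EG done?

EG done: greatest fixpoint, start Z0 = {1, 2, 3, 4}, keep only states in Sat with some successor in Z. Z1 = {1, 3, 4}; Z2 = {1, 3}; fixed.
Sat(EG done) = {1, 3}
1 ∈ Sat(EG done) = {1, 3}, so the formula holds at 1.

Yes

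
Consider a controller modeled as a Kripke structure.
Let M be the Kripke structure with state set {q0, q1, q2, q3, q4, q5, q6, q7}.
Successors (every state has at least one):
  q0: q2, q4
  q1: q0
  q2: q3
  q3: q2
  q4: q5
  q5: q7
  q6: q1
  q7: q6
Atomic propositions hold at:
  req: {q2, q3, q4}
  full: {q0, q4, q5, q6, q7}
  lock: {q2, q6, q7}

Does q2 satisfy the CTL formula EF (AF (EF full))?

EF full: least fixpoint, start Z0 = {q0, q4, q5, q6, q7}, add states with some successor in Z. Z1 = {q0, q1, q4, q5, q6, q7}; fixed.
Sat(EF full) = {q0, q1, q4, q5, q6, q7}
AF (EF full): least fixpoint, start Z0 = {q0, q1, q4, q5, q6, q7}, add states with every successor in Z. Already a fixed point.
Sat(AF (EF full)) = {q0, q1, q4, q5, q6, q7}
EF (AF (EF full)): least fixpoint, start Z0 = {q0, q1, q4, q5, q6, q7}, add states with some successor in Z. Already a fixed point.
Sat(EF (AF (EF full))) = {q0, q1, q4, q5, q6, q7}
q2 ∉ Sat(EF (AF (EF full))) = {q0, q1, q4, q5, q6, q7}, so the formula does not hold at q2.

No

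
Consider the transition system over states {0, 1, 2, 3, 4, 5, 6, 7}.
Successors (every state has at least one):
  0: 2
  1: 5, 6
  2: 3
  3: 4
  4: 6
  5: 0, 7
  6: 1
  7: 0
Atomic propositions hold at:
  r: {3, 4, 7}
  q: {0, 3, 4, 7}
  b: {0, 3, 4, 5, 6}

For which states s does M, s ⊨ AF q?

AF q: least fixpoint, start Z0 = {0, 3, 4, 7}, add states with every successor in Z. Z1 = {0, 2, 3, 4, 5, 7}; fixed.
Sat(AF q) = {0, 2, 3, 4, 5, 7}

{0, 2, 3, 4, 5, 7}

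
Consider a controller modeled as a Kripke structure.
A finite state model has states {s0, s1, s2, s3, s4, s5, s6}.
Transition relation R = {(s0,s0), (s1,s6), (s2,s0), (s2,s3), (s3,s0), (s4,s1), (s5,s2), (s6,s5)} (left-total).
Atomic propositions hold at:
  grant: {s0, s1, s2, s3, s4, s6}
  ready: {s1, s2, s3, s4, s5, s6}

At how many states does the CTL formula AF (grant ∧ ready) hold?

6

Sat(grant ∧ ready) = {s1, s2, s3, s4, s6}
AF (grant ∧ ready): least fixpoint, start Z0 = {s1, s2, s3, s4, s6}, add states with every successor in Z. Z1 = {s1, s2, s3, s4, s5, s6}; fixed.
Sat(AF (grant ∧ ready)) = {s1, s2, s3, s4, s5, s6}
|Sat(AF (grant ∧ ready))| = |{s1, s2, s3, s4, s5, s6}| = 6.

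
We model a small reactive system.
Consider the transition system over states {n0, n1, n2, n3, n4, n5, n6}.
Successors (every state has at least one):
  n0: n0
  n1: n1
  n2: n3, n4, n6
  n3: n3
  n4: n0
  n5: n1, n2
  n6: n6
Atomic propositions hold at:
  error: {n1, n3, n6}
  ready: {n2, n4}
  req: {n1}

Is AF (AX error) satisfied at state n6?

Yes

Sat(AX error) = {s : every successor in {n1, n3, n6}} = {n1, n3, n6}
AF (AX error): least fixpoint, start Z0 = {n1, n3, n6}, add states with every successor in Z. Already a fixed point.
Sat(AF (AX error)) = {n1, n3, n6}
n6 ∈ Sat(AF (AX error)) = {n1, n3, n6}, so the formula holds at n6.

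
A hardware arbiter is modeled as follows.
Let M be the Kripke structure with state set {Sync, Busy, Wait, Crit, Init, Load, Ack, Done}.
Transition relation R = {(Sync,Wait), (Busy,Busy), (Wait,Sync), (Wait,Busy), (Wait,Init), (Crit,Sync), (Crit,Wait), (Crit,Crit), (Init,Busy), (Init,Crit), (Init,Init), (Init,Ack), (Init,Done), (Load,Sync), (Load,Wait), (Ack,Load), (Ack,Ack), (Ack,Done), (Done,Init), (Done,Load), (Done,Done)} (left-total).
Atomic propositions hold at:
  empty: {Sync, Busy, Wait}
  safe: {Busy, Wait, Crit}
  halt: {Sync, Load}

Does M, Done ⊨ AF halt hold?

No

AF halt: least fixpoint, start Z0 = {Sync, Load}, add states with every successor in Z. Already a fixed point.
Sat(AF halt) = {Sync, Load}
Done ∉ Sat(AF halt) = {Sync, Load}, so the formula does not hold at Done.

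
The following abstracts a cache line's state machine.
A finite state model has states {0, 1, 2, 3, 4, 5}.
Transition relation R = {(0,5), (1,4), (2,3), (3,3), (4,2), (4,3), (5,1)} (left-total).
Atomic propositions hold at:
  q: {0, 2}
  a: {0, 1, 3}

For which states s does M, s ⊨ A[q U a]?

{0, 1, 2, 3}

A[q U a]: least fixpoint, start Z0 = Sat(a) = {0, 1, 3}, add states in Sat(q) with every successor in Z. Z1 = {0, 1, 2, 3}; fixed.
Sat(A[q U a]) = {0, 1, 2, 3}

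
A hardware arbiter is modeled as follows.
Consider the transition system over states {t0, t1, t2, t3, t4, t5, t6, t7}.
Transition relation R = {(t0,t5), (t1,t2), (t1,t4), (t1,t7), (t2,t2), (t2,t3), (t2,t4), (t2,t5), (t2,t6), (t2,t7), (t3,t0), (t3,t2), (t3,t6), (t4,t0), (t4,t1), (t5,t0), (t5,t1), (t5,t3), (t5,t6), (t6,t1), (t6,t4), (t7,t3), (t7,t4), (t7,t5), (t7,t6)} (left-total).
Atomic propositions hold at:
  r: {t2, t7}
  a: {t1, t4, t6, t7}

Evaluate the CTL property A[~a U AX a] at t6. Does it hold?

Yes

Sat(~a) = {t0, t2, t3, t5}
Sat(AX a) = {s : every successor in {t1, t4, t6, t7}} = {t6}
A[~a U AX a]: least fixpoint, start Z0 = Sat(AX a) = {t6}, add states in Sat(~a) with every successor in Z. Already a fixed point.
Sat(A[~a U AX a]) = {t6}
t6 ∈ Sat(A[~a U AX a]) = {t6}, so the formula holds at t6.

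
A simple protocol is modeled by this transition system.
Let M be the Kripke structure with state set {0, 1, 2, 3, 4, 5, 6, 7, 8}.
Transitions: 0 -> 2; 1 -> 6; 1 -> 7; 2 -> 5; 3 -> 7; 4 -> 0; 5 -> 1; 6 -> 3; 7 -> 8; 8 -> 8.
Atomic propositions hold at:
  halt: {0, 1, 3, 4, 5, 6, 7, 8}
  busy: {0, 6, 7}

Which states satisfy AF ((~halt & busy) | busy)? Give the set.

{0, 1, 2, 3, 4, 5, 6, 7}

Sat(~halt) = {2}
Sat(~halt & busy) = ∅
Sat((~halt & busy) | busy) = {0, 6, 7}
AF ((~halt & busy) | busy): least fixpoint, start Z0 = {0, 6, 7}, add states with every successor in Z. Z1 = {0, 1, 3, 4, 6, 7}; Z2 = {0, 1, 3, 4, 5, 6, 7}; Z3 = {0, 1, 2, 3, 4, 5, 6, 7}; fixed.
Sat(AF ((~halt & busy) | busy)) = {0, 1, 2, 3, 4, 5, 6, 7}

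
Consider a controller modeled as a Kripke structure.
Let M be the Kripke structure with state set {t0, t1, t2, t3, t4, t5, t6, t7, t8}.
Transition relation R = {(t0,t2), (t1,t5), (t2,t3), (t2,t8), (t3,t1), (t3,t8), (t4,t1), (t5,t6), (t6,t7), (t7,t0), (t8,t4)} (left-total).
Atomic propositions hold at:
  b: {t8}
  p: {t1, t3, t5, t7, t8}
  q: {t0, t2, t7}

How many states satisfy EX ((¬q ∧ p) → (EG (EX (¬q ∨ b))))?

Sat(¬q) = {t1, t3, t4, t5, t6, t8}
Sat(¬q ∧ p) = {t1, t3, t5, t8}
Sat(¬q ∨ b) = {t1, t3, t4, t5, t6, t8}
Sat(EX (¬q ∨ b)) = {s : some successor in {t1, t3, t4, t5, t6, t8}} = {t1, t2, t3, t4, t5, t8}
EG (EX (¬q ∨ b)): greatest fixpoint, start Z0 = {t1, t2, t3, t4, t5, t8}, keep only states in Sat with some successor in Z. Z1 = {t1, t2, t3, t4, t8}; Z2 = {t2, t3, t4, t8}; Z3 = {t2, t3, t8}; Z4 = {t2, t3}; Z5 = {t2}; Z6 = ∅; fixed.
Sat(EG (EX (¬q ∨ b))) = ∅
Sat((¬q ∧ p) → (EG (EX (¬q ∨ b)))) = {t0, t2, t4, t6, t7}
Sat(EX ((¬q ∧ p) → (EG (EX (¬q ∨ b))))) = {s : some successor in {t0, t2, t4, t6, t7}} = {t0, t5, t6, t7, t8}
|Sat(EX ((¬q ∧ p) → (EG (EX (¬q ∨ b)))))| = |{t0, t5, t6, t7, t8}| = 5.

5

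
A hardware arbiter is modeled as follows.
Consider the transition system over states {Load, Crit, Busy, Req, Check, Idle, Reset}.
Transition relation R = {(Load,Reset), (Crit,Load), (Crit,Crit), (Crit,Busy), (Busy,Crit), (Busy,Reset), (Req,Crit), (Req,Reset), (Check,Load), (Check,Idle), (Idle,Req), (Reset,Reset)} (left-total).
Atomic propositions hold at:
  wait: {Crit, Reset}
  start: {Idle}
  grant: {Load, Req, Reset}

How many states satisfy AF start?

AF start: least fixpoint, start Z0 = {Idle}, add states with every successor in Z. Already a fixed point.
Sat(AF start) = {Idle}
|Sat(AF start)| = |{Idle}| = 1.

1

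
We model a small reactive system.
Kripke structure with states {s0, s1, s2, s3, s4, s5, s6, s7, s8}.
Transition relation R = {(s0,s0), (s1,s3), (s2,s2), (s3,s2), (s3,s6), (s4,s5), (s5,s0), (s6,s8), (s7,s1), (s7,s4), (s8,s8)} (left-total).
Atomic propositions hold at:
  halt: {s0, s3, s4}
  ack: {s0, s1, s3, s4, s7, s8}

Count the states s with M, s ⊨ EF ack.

EF ack: least fixpoint, start Z0 = {s0, s1, s3, s4, s7, s8}, add states with some successor in Z. Z1 = {s0, s1, s3, s4, s5, s6, s7, s8}; fixed.
Sat(EF ack) = {s0, s1, s3, s4, s5, s6, s7, s8}
|Sat(EF ack)| = |{s0, s1, s3, s4, s5, s6, s7, s8}| = 8.

8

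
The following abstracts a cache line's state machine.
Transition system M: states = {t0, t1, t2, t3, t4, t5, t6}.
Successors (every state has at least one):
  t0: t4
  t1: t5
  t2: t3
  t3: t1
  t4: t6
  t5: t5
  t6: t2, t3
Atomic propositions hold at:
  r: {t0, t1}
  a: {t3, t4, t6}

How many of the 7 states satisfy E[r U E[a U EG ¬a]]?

Sat(¬a) = {t0, t1, t2, t5}
EG ¬a: greatest fixpoint, start Z0 = {t0, t1, t2, t5}, keep only states in Sat with some successor in Z. Z1 = {t1, t5}; fixed.
Sat(EG ¬a) = {t1, t5}
E[a U EG ¬a]: least fixpoint, start Z0 = Sat(EG ¬a) = {t1, t5}, add states in Sat(a) with some successor in Z. Z1 = {t1, t3, t5}; Z2 = {t1, t3, t5, t6}; Z3 = {t1, t3, t4, t5, t6}; fixed.
Sat(E[a U EG ¬a]) = {t1, t3, t4, t5, t6}
E[r U E[a U EG ¬a]]: least fixpoint, start Z0 = Sat(E[a U EG ¬a]) = {t1, t3, t4, t5, t6}, add states in Sat(r) with some successor in Z. Z1 = {t0, t1, t3, t4, t5, t6}; fixed.
Sat(E[r U E[a U EG ¬a]]) = {t0, t1, t3, t4, t5, t6}
|Sat(E[r U E[a U EG ¬a]])| = |{t0, t1, t3, t4, t5, t6}| = 6.

6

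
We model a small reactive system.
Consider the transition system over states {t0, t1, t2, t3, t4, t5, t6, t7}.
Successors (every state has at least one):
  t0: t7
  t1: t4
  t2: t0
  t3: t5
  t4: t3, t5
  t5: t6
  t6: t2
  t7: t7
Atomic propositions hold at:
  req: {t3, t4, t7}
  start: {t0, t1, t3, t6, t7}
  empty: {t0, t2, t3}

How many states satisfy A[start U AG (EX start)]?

Sat(EX start) = {s : some successor in {t0, t1, t3, t6, t7}} = {t0, t2, t4, t5, t7}
AG (EX start): greatest fixpoint, start Z0 = {t0, t2, t4, t5, t7}, keep only states in Sat with every successor in Z. Z1 = {t0, t2, t7}; fixed.
Sat(AG (EX start)) = {t0, t2, t7}
A[start U AG (EX start)]: least fixpoint, start Z0 = Sat(AG (EX start)) = {t0, t2, t7}, add states in Sat(start) with every successor in Z. Z1 = {t0, t2, t6, t7}; fixed.
Sat(A[start U AG (EX start)]) = {t0, t2, t6, t7}
|Sat(A[start U AG (EX start)])| = |{t0, t2, t6, t7}| = 4.

4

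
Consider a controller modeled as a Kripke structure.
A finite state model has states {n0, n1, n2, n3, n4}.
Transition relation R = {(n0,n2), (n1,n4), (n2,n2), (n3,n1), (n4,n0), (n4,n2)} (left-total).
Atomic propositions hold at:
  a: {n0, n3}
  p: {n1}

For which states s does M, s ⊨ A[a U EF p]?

EF p: least fixpoint, start Z0 = {n1}, add states with some successor in Z. Z1 = {n1, n3}; fixed.
Sat(EF p) = {n1, n3}
A[a U EF p]: least fixpoint, start Z0 = Sat(EF p) = {n1, n3}, add states in Sat(a) with every successor in Z. Already a fixed point.
Sat(A[a U EF p]) = {n1, n3}

{n1, n3}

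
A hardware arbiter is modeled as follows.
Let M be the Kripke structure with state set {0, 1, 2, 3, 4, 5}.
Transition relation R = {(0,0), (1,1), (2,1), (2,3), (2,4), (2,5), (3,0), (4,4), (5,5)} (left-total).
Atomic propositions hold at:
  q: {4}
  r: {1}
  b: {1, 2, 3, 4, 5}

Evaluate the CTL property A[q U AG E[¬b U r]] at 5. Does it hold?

No

Sat(¬b) = {0}
E[¬b U r]: least fixpoint, start Z0 = Sat(r) = {1}, add states in Sat(¬b) with some successor in Z. Already a fixed point.
Sat(E[¬b U r]) = {1}
AG E[¬b U r]: greatest fixpoint, start Z0 = {1}, keep only states in Sat with every successor in Z. Already a fixed point.
Sat(AG E[¬b U r]) = {1}
A[q U AG E[¬b U r]]: least fixpoint, start Z0 = Sat(AG E[¬b U r]) = {1}, add states in Sat(q) with every successor in Z. Already a fixed point.
Sat(A[q U AG E[¬b U r]]) = {1}
5 ∉ Sat(A[q U AG E[¬b U r]]) = {1}, so the formula does not hold at 5.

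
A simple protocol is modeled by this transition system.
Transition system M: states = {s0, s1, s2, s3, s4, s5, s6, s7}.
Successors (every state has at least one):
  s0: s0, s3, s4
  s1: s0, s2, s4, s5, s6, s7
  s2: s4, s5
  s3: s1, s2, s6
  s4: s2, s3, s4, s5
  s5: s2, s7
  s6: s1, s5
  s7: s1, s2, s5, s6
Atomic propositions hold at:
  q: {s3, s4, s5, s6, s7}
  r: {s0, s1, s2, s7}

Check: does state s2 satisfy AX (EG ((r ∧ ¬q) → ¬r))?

Sat(¬q) = {s0, s1, s2}
Sat(r ∧ ¬q) = {s0, s1, s2}
Sat(¬r) = {s3, s4, s5, s6}
Sat((r ∧ ¬q) → ¬r) = {s3, s4, s5, s6, s7}
EG ((r ∧ ¬q) → ¬r): greatest fixpoint, start Z0 = {s3, s4, s5, s6, s7}, keep only states in Sat with some successor in Z. Already a fixed point.
Sat(EG ((r ∧ ¬q) → ¬r)) = {s3, s4, s5, s6, s7}
Sat(AX (EG ((r ∧ ¬q) → ¬r))) = {s : every successor in {s3, s4, s5, s6, s7}} = {s2}
s2 ∈ Sat(AX (EG ((r ∧ ¬q) → ¬r))) = {s2}, so the formula holds at s2.

Yes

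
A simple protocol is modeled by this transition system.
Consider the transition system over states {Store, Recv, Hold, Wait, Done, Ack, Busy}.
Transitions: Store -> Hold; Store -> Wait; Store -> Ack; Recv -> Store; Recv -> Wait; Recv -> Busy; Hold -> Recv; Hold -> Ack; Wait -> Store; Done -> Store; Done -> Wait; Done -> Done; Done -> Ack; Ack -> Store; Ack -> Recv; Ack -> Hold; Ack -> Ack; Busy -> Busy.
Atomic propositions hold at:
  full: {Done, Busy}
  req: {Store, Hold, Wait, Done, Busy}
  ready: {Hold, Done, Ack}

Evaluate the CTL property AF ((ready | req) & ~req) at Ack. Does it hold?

Yes

Sat(ready | req) = {Store, Hold, Wait, Done, Ack, Busy}
Sat(~req) = {Recv, Ack}
Sat((ready | req) & ~req) = {Ack}
AF ((ready | req) & ~req): least fixpoint, start Z0 = {Ack}, add states with every successor in Z. Already a fixed point.
Sat(AF ((ready | req) & ~req)) = {Ack}
Ack ∈ Sat(AF ((ready | req) & ~req)) = {Ack}, so the formula holds at Ack.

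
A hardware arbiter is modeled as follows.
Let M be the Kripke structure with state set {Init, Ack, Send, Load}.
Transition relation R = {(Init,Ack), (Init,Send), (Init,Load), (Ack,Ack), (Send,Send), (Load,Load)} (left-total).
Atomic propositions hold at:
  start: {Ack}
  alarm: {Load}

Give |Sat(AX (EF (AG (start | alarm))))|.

2

Sat(start | alarm) = {Ack, Load}
AG (start | alarm): greatest fixpoint, start Z0 = {Ack, Load}, keep only states in Sat with every successor in Z. Already a fixed point.
Sat(AG (start | alarm)) = {Ack, Load}
EF (AG (start | alarm)): least fixpoint, start Z0 = {Ack, Load}, add states with some successor in Z. Z1 = {Init, Ack, Load}; fixed.
Sat(EF (AG (start | alarm))) = {Init, Ack, Load}
Sat(AX (EF (AG (start | alarm)))) = {s : every successor in {Init, Ack, Load}} = {Ack, Load}
|Sat(AX (EF (AG (start | alarm))))| = |{Ack, Load}| = 2.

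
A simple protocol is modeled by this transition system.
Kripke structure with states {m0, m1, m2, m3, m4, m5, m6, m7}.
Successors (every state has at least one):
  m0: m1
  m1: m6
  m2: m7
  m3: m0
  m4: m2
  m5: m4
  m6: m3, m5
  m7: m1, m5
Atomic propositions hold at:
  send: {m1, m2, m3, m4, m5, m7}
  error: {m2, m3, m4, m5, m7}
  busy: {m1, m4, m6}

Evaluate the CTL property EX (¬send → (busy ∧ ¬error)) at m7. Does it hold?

Yes

Sat(¬send) = {m0, m6}
Sat(¬error) = {m0, m1, m6}
Sat(busy ∧ ¬error) = {m1, m6}
Sat(¬send → (busy ∧ ¬error)) = {m1, m2, m3, m4, m5, m6, m7}
Sat(EX (¬send → (busy ∧ ¬error))) = {s : some successor in {m1, m2, m3, m4, m5, m6, m7}} = {m0, m1, m2, m4, m5, m6, m7}
m7 ∈ Sat(EX (¬send → (busy ∧ ¬error))) = {m0, m1, m2, m4, m5, m6, m7}, so the formula holds at m7.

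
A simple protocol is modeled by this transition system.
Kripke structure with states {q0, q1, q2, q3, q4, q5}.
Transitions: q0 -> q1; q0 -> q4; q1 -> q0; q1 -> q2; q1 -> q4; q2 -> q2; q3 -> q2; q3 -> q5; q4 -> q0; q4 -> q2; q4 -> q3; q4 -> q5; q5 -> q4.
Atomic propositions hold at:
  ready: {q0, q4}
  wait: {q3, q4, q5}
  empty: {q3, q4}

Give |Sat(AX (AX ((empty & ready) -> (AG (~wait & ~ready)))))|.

2

Sat(empty & ready) = {q4}
Sat(~wait) = {q0, q1, q2}
Sat(~ready) = {q1, q2, q3, q5}
Sat(~wait & ~ready) = {q1, q2}
AG (~wait & ~ready): greatest fixpoint, start Z0 = {q1, q2}, keep only states in Sat with every successor in Z. Z1 = {q2}; fixed.
Sat(AG (~wait & ~ready)) = {q2}
Sat((empty & ready) -> (AG (~wait & ~ready))) = {q0, q1, q2, q3, q5}
Sat(AX ((empty & ready) -> (AG (~wait & ~ready)))) = {s : every successor in {q0, q1, q2, q3, q5}} = {q2, q3, q4}
Sat(AX (AX ((empty & ready) -> (AG (~wait & ~ready))))) = {s : every successor in {q2, q3, q4}} = {q2, q5}
|Sat(AX (AX ((empty & ready) -> (AG (~wait & ~ready)))))| = |{q2, q5}| = 2.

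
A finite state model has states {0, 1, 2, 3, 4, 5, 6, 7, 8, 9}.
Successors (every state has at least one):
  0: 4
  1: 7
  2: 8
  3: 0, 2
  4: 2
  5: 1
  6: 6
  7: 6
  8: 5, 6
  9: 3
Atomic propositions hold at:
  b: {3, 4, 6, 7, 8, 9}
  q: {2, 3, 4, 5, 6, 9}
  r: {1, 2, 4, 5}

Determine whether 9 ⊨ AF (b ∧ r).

Sat(b ∧ r) = {4}
AF (b ∧ r): least fixpoint, start Z0 = {4}, add states with every successor in Z. Z1 = {0, 4}; fixed.
Sat(AF (b ∧ r)) = {0, 4}
9 ∉ Sat(AF (b ∧ r)) = {0, 4}, so the formula does not hold at 9.

No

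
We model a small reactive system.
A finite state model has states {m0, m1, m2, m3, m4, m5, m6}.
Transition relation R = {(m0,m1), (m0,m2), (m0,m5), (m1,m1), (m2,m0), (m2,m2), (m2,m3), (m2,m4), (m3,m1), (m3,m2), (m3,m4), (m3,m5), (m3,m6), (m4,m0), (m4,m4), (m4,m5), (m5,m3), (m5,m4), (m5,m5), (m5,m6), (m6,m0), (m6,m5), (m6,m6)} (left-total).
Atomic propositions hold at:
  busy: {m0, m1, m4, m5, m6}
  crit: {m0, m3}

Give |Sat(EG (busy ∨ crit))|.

6

Sat(busy ∨ crit) = {m0, m1, m3, m4, m5, m6}
EG (busy ∨ crit): greatest fixpoint, start Z0 = {m0, m1, m3, m4, m5, m6}, keep only states in Sat with some successor in Z. Already a fixed point.
Sat(EG (busy ∨ crit)) = {m0, m1, m3, m4, m5, m6}
|Sat(EG (busy ∨ crit))| = |{m0, m1, m3, m4, m5, m6}| = 6.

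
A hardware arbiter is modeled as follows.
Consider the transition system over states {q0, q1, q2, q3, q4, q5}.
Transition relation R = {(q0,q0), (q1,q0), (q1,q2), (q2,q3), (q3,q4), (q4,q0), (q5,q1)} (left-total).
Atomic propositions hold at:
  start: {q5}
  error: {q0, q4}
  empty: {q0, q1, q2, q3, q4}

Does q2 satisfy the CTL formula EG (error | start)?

No

Sat(error | start) = {q0, q4, q5}
EG (error | start): greatest fixpoint, start Z0 = {q0, q4, q5}, keep only states in Sat with some successor in Z. Z1 = {q0, q4}; fixed.
Sat(EG (error | start)) = {q0, q4}
q2 ∉ Sat(EG (error | start)) = {q0, q4}, so the formula does not hold at q2.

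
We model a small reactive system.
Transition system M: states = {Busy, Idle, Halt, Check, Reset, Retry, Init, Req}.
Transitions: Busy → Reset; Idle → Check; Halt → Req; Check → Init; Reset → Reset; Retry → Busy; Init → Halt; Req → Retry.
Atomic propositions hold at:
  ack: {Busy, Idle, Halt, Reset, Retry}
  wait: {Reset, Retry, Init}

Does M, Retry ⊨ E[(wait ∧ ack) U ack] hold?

Sat(wait ∧ ack) = {Reset, Retry}
E[(wait ∧ ack) U ack]: least fixpoint, start Z0 = Sat(ack) = {Busy, Idle, Halt, Reset, Retry}, add states in Sat(wait ∧ ack) with some successor in Z. Already a fixed point.
Sat(E[(wait ∧ ack) U ack]) = {Busy, Idle, Halt, Reset, Retry}
Retry ∈ Sat(E[(wait ∧ ack) U ack]) = {Busy, Idle, Halt, Reset, Retry}, so the formula holds at Retry.

Yes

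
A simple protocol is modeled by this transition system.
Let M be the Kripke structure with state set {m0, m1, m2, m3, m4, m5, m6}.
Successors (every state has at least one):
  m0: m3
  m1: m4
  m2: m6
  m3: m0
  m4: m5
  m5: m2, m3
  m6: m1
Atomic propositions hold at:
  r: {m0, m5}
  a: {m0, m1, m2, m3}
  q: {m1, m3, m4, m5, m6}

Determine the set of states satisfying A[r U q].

A[r U q]: least fixpoint, start Z0 = Sat(q) = {m1, m3, m4, m5, m6}, add states in Sat(r) with every successor in Z. Z1 = {m0, m1, m3, m4, m5, m6}; fixed.
Sat(A[r U q]) = {m0, m1, m3, m4, m5, m6}

{m0, m1, m3, m4, m5, m6}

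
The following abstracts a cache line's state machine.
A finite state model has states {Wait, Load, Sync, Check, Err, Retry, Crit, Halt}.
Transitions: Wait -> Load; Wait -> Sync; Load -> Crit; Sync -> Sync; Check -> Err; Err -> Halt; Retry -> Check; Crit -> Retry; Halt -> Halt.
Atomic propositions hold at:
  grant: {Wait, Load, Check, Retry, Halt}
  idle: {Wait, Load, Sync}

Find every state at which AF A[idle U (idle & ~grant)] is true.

Sat(~grant) = {Sync, Err, Crit}
Sat(idle & ~grant) = {Sync}
A[idle U (idle & ~grant)]: least fixpoint, start Z0 = Sat((idle & ~grant)) = {Sync}, add states in Sat(idle) with every successor in Z. Already a fixed point.
Sat(A[idle U (idle & ~grant)]) = {Sync}
AF A[idle U (idle & ~grant)]: least fixpoint, start Z0 = {Sync}, add states with every successor in Z. Already a fixed point.
Sat(AF A[idle U (idle & ~grant)]) = {Sync}

{Sync}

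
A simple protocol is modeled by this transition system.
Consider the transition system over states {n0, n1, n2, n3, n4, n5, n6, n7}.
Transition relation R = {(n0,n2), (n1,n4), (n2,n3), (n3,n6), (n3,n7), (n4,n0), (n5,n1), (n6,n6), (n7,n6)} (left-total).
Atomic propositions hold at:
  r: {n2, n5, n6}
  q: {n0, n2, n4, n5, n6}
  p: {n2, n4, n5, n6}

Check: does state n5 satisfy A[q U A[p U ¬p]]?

Sat(¬p) = {n0, n1, n3, n7}
A[p U ¬p]: least fixpoint, start Z0 = Sat(¬p) = {n0, n1, n3, n7}, add states in Sat(p) with every successor in Z. Z1 = {n0, n1, n2, n3, n4, n5, n7}; fixed.
Sat(A[p U ¬p]) = {n0, n1, n2, n3, n4, n5, n7}
A[q U A[p U ¬p]]: least fixpoint, start Z0 = Sat(A[p U ¬p]) = {n0, n1, n2, n3, n4, n5, n7}, add states in Sat(q) with every successor in Z. Already a fixed point.
Sat(A[q U A[p U ¬p]]) = {n0, n1, n2, n3, n4, n5, n7}
n5 ∈ Sat(A[q U A[p U ¬p]]) = {n0, n1, n2, n3, n4, n5, n7}, so the formula holds at n5.

Yes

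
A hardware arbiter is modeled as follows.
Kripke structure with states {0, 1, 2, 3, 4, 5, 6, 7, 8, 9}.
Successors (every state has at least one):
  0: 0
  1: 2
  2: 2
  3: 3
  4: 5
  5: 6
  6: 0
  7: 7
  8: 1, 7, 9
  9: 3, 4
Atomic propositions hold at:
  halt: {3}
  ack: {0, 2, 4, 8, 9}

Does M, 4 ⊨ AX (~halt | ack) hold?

Sat(~halt) = {0, 1, 2, 4, 5, 6, 7, 8, 9}
Sat(~halt | ack) = {0, 1, 2, 4, 5, 6, 7, 8, 9}
Sat(AX (~halt | ack)) = {s : every successor in {0, 1, 2, 4, 5, 6, 7, 8, 9}} = {0, 1, 2, 4, 5, 6, 7, 8}
4 ∈ Sat(AX (~halt | ack)) = {0, 1, 2, 4, 5, 6, 7, 8}, so the formula holds at 4.

Yes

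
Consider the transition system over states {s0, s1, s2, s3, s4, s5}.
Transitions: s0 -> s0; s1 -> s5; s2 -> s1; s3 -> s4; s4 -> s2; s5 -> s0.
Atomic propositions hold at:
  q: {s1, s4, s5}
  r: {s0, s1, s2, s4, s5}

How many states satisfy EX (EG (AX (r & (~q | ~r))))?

Sat(~q) = {s0, s2, s3}
Sat(~r) = {s3}
Sat(~q | ~r) = {s0, s2, s3}
Sat(r & (~q | ~r)) = {s0, s2}
Sat(AX (r & (~q | ~r))) = {s : every successor in {s0, s2}} = {s0, s4, s5}
EG (AX (r & (~q | ~r))): greatest fixpoint, start Z0 = {s0, s4, s5}, keep only states in Sat with some successor in Z. Z1 = {s0, s5}; fixed.
Sat(EG (AX (r & (~q | ~r)))) = {s0, s5}
Sat(EX (EG (AX (r & (~q | ~r))))) = {s : some successor in {s0, s5}} = {s0, s1, s5}
|Sat(EX (EG (AX (r & (~q | ~r)))))| = |{s0, s1, s5}| = 3.

3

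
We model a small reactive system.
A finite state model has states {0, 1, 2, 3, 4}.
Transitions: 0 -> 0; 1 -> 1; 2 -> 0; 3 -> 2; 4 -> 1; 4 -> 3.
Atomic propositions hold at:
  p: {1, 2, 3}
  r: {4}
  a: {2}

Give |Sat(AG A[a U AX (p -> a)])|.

3

Sat(p -> a) = {0, 2, 4}
Sat(AX (p -> a)) = {s : every successor in {0, 2, 4}} = {0, 2, 3}
A[a U AX (p -> a)]: least fixpoint, start Z0 = Sat(AX (p -> a)) = {0, 2, 3}, add states in Sat(a) with every successor in Z. Already a fixed point.
Sat(A[a U AX (p -> a)]) = {0, 2, 3}
AG A[a U AX (p -> a)]: greatest fixpoint, start Z0 = {0, 2, 3}, keep only states in Sat with every successor in Z. Already a fixed point.
Sat(AG A[a U AX (p -> a)]) = {0, 2, 3}
|Sat(AG A[a U AX (p -> a)])| = |{0, 2, 3}| = 3.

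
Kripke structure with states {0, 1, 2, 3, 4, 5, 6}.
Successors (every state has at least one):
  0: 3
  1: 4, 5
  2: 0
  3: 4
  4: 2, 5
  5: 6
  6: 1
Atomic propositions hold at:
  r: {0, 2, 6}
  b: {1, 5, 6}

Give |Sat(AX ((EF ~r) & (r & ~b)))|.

1

Sat(~r) = {1, 3, 4, 5}
EF ~r: least fixpoint, start Z0 = {1, 3, 4, 5}, add states with some successor in Z. Z1 = {0, 1, 3, 4, 5, 6}; Z2 = {0, 1, 2, 3, 4, 5, 6}; fixed.
Sat(EF ~r) = {0, 1, 2, 3, 4, 5, 6}
Sat(~b) = {0, 2, 3, 4}
Sat(r & ~b) = {0, 2}
Sat((EF ~r) & (r & ~b)) = {0, 2}
Sat(AX ((EF ~r) & (r & ~b))) = {s : every successor in {0, 2}} = {2}
|Sat(AX ((EF ~r) & (r & ~b)))| = |{2}| = 1.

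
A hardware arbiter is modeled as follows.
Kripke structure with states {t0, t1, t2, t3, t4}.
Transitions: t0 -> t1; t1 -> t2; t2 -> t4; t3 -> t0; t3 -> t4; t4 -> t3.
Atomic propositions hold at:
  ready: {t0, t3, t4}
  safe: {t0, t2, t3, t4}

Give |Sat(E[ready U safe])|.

4

E[ready U safe]: least fixpoint, start Z0 = Sat(safe) = {t0, t2, t3, t4}, add states in Sat(ready) with some successor in Z. Already a fixed point.
Sat(E[ready U safe]) = {t0, t2, t3, t4}
|Sat(E[ready U safe])| = |{t0, t2, t3, t4}| = 4.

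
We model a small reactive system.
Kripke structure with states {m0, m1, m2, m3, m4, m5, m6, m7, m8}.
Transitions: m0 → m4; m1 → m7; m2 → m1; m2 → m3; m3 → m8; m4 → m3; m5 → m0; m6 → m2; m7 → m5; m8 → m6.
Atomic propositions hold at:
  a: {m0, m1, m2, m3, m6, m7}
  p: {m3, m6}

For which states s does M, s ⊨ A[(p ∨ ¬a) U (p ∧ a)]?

{m3, m4, m6, m8}

Sat(¬a) = {m4, m5, m8}
Sat(p ∨ ¬a) = {m3, m4, m5, m6, m8}
Sat(p ∧ a) = {m3, m6}
A[(p ∨ ¬a) U (p ∧ a)]: least fixpoint, start Z0 = Sat((p ∧ a)) = {m3, m6}, add states in Sat(p ∨ ¬a) with every successor in Z. Z1 = {m3, m4, m6, m8}; fixed.
Sat(A[(p ∨ ¬a) U (p ∧ a)]) = {m3, m4, m6, m8}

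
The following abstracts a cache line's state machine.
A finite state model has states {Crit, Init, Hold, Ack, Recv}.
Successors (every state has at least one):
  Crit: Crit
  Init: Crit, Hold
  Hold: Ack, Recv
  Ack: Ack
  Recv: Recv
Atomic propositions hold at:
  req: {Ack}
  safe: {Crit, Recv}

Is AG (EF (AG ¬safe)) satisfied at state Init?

Sat(¬safe) = {Init, Hold, Ack}
AG ¬safe: greatest fixpoint, start Z0 = {Init, Hold, Ack}, keep only states in Sat with every successor in Z. Z1 = {Ack}; fixed.
Sat(AG ¬safe) = {Ack}
EF (AG ¬safe): least fixpoint, start Z0 = {Ack}, add states with some successor in Z. Z1 = {Hold, Ack}; Z2 = {Init, Hold, Ack}; fixed.
Sat(EF (AG ¬safe)) = {Init, Hold, Ack}
AG (EF (AG ¬safe)): greatest fixpoint, start Z0 = {Init, Hold, Ack}, keep only states in Sat with every successor in Z. Z1 = {Ack}; fixed.
Sat(AG (EF (AG ¬safe))) = {Ack}
Init ∉ Sat(AG (EF (AG ¬safe))) = {Ack}, so the formula does not hold at Init.

No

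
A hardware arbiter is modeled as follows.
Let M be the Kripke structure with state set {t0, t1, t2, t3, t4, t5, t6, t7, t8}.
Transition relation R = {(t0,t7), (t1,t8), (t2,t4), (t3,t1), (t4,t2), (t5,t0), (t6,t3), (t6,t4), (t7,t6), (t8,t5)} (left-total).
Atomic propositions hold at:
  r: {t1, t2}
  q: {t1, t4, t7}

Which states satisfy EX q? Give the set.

Sat(EX q) = {s : some successor in {t1, t4, t7}} = {t0, t2, t3, t6}

{t0, t2, t3, t6}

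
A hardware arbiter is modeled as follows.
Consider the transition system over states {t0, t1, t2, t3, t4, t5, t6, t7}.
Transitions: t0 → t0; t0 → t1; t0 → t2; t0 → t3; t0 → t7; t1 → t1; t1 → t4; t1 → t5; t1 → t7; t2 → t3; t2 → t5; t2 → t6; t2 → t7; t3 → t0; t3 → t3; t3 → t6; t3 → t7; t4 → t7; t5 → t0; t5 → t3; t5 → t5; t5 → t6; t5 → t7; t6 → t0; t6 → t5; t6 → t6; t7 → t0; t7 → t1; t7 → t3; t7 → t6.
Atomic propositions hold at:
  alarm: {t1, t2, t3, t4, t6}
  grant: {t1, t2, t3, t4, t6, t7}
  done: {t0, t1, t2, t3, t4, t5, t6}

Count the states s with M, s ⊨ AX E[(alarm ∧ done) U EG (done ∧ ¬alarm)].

2

Sat(alarm ∧ done) = {t1, t2, t3, t4, t6}
Sat(¬alarm) = {t0, t5, t7}
Sat(done ∧ ¬alarm) = {t0, t5}
EG (done ∧ ¬alarm): greatest fixpoint, start Z0 = {t0, t5}, keep only states in Sat with some successor in Z. Already a fixed point.
Sat(EG (done ∧ ¬alarm)) = {t0, t5}
E[(alarm ∧ done) U EG (done ∧ ¬alarm)]: least fixpoint, start Z0 = Sat(EG (done ∧ ¬alarm)) = {t0, t5}, add states in Sat(alarm ∧ done) with some successor in Z. Z1 = {t0, t1, t2, t3, t5, t6}; fixed.
Sat(E[(alarm ∧ done) U EG (done ∧ ¬alarm)]) = {t0, t1, t2, t3, t5, t6}
Sat(AX E[(alarm ∧ done) U EG (done ∧ ¬alarm)]) = {s : every successor in {t0, t1, t2, t3, t5, t6}} = {t6, t7}
|Sat(AX E[(alarm ∧ done) U EG (done ∧ ¬alarm)])| = |{t6, t7}| = 2.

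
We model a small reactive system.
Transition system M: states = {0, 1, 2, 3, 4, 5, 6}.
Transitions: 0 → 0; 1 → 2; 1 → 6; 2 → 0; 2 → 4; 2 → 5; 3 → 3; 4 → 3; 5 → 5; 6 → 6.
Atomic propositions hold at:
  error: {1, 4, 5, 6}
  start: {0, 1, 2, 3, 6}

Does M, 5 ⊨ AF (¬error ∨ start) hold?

Sat(¬error) = {0, 2, 3}
Sat(¬error ∨ start) = {0, 1, 2, 3, 6}
AF (¬error ∨ start): least fixpoint, start Z0 = {0, 1, 2, 3, 6}, add states with every successor in Z. Z1 = {0, 1, 2, 3, 4, 6}; fixed.
Sat(AF (¬error ∨ start)) = {0, 1, 2, 3, 4, 6}
5 ∉ Sat(AF (¬error ∨ start)) = {0, 1, 2, 3, 4, 6}, so the formula does not hold at 5.

No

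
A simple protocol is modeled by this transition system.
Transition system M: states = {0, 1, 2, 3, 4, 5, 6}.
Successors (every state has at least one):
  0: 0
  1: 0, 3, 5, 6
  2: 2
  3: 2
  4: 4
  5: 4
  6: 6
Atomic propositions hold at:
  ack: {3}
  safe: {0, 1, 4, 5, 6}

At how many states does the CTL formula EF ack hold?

2

EF ack: least fixpoint, start Z0 = {3}, add states with some successor in Z. Z1 = {1, 3}; fixed.
Sat(EF ack) = {1, 3}
|Sat(EF ack)| = |{1, 3}| = 2.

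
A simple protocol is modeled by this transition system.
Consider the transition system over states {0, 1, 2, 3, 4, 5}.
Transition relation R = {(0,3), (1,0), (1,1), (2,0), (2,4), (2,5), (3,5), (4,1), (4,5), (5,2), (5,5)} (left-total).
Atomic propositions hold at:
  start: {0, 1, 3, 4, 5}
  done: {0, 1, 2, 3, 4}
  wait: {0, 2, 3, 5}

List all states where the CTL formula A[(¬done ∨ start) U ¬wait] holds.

Sat(¬done) = {5}
Sat(¬done ∨ start) = {0, 1, 3, 4, 5}
Sat(¬wait) = {1, 4}
A[(¬done ∨ start) U ¬wait]: least fixpoint, start Z0 = Sat(¬wait) = {1, 4}, add states in Sat(¬done ∨ start) with every successor in Z. Already a fixed point.
Sat(A[(¬done ∨ start) U ¬wait]) = {1, 4}

{1, 4}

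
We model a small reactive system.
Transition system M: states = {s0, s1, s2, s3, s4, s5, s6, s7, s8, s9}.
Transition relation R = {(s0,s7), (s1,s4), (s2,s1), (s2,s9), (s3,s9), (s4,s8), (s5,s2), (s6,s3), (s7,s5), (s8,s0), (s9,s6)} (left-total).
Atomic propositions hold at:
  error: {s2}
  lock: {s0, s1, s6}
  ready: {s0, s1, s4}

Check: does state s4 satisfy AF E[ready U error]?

E[ready U error]: least fixpoint, start Z0 = Sat(error) = {s2}, add states in Sat(ready) with some successor in Z. Already a fixed point.
Sat(E[ready U error]) = {s2}
AF E[ready U error]: least fixpoint, start Z0 = {s2}, add states with every successor in Z. Z1 = {s2, s5}; Z2 = {s2, s5, s7}; Z3 = {s0, s2, s5, s7}; Z4 = {s0, s2, s5, s7, s8}; Z5 = {s0, s2, s4, s5, s7, s8}; Z6 = {s0, s1, s2, s4, s5, s7, s8}; fixed.
Sat(AF E[ready U error]) = {s0, s1, s2, s4, s5, s7, s8}
s4 ∈ Sat(AF E[ready U error]) = {s0, s1, s2, s4, s5, s7, s8}, so the formula holds at s4.

Yes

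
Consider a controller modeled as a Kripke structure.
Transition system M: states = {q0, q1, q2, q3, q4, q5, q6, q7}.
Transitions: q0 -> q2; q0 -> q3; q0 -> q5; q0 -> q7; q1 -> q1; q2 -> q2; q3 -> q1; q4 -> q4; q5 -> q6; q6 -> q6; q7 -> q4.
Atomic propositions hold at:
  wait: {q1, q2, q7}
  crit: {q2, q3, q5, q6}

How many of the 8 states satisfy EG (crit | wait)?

Sat(crit | wait) = {q1, q2, q3, q5, q6, q7}
EG (crit | wait): greatest fixpoint, start Z0 = {q1, q2, q3, q5, q6, q7}, keep only states in Sat with some successor in Z. Z1 = {q1, q2, q3, q5, q6}; fixed.
Sat(EG (crit | wait)) = {q1, q2, q3, q5, q6}
|Sat(EG (crit | wait))| = |{q1, q2, q3, q5, q6}| = 5.

5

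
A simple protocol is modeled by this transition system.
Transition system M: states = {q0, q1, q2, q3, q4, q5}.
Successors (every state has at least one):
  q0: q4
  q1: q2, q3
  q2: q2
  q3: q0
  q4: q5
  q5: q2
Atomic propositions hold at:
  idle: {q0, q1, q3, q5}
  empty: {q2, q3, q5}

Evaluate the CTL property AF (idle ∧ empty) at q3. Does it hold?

Yes

Sat(idle ∧ empty) = {q3, q5}
AF (idle ∧ empty): least fixpoint, start Z0 = {q3, q5}, add states with every successor in Z. Z1 = {q3, q4, q5}; Z2 = {q0, q3, q4, q5}; fixed.
Sat(AF (idle ∧ empty)) = {q0, q3, q4, q5}
q3 ∈ Sat(AF (idle ∧ empty)) = {q0, q3, q4, q5}, so the formula holds at q3.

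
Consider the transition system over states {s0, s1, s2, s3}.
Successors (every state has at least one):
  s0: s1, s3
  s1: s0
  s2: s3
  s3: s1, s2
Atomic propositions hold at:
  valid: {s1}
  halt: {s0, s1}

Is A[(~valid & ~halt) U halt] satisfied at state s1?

Sat(~valid) = {s0, s2, s3}
Sat(~halt) = {s2, s3}
Sat(~valid & ~halt) = {s2, s3}
A[(~valid & ~halt) U halt]: least fixpoint, start Z0 = Sat(halt) = {s0, s1}, add states in Sat(~valid & ~halt) with every successor in Z. Already a fixed point.
Sat(A[(~valid & ~halt) U halt]) = {s0, s1}
s1 ∈ Sat(A[(~valid & ~halt) U halt]) = {s0, s1}, so the formula holds at s1.

Yes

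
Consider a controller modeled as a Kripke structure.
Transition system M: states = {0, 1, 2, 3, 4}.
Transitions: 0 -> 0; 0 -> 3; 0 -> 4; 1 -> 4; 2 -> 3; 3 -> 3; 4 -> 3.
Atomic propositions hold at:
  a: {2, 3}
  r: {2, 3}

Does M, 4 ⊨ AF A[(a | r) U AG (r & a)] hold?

Sat(a | r) = {2, 3}
Sat(r & a) = {2, 3}
AG (r & a): greatest fixpoint, start Z0 = {2, 3}, keep only states in Sat with every successor in Z. Already a fixed point.
Sat(AG (r & a)) = {2, 3}
A[(a | r) U AG (r & a)]: least fixpoint, start Z0 = Sat(AG (r & a)) = {2, 3}, add states in Sat(a | r) with every successor in Z. Already a fixed point.
Sat(A[(a | r) U AG (r & a)]) = {2, 3}
AF A[(a | r) U AG (r & a)]: least fixpoint, start Z0 = {2, 3}, add states with every successor in Z. Z1 = {2, 3, 4}; Z2 = {1, 2, 3, 4}; fixed.
Sat(AF A[(a | r) U AG (r & a)]) = {1, 2, 3, 4}
4 ∈ Sat(AF A[(a | r) U AG (r & a)]) = {1, 2, 3, 4}, so the formula holds at 4.

Yes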